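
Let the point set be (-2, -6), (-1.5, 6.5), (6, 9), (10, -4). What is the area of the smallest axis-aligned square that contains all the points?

225

The bounding box has width 12 and height 15.
An axis-aligned square enclosing the set must have side ≥ max(width, height).
So the minimum side is max(12, 15) = 15.
Area = 15² = 225.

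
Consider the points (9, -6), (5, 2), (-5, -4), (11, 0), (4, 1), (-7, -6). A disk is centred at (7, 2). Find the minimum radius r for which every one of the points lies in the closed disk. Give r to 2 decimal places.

16.12

The required radius is the distance from (7, 2) to the farthest point.
Squared distances: 68, 4, 180, 20, 10, 260.
Maximum is 260, attained at (-7, -6).
r = √260 ≈ 16.12.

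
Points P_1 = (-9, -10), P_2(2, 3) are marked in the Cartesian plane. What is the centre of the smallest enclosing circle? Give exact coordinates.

The smallest circle enclosing two points has them as diameter endpoints.
Centre = midpoint = (-3.5, -3.5); r² = |P_1P_2|²/4 = 290/4 = 72.5.
Centre = (-3.5, -3.5).

(-3.5, -3.5)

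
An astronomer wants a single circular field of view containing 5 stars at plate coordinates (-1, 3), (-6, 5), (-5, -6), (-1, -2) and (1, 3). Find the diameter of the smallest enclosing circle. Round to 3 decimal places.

The minimum enclosing circle is determined by three boundary points: (-6, 5), (-5, -6), (1, 3).
Their circumcentre is (-3.74, -0.34) with r² = 33.6232.
The farthest remaining point (-1, 3) is at distance² 18.6632 ≤ 33.6232.
Diameter = 2r = 2√(33.6232) ≈ 11.597.

11.597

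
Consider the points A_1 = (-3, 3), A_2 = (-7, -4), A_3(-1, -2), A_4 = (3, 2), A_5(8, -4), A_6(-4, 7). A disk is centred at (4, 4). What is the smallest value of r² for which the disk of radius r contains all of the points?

The required radius is the distance from (4, 4) to the farthest point.
Squared distances: 50, 185, 61, 5, 80, 73.
Maximum is 185, attained at A_2.

185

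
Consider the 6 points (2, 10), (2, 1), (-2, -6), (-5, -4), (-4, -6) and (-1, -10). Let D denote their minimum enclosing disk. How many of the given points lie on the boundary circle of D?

2

The minimum enclosing circle of a finite set is fixed by two of the points (as a diameter) or three (as a circumcircle).
The farthest pair is (2, 10)–(-1, -10) with squared distance 409. The circle on this segment as diameter has centre (0.5, 0) and r² = 409/4 = 102.25.
Check (2, 1): distance² to centre = 3.25 ≤ 102.25, so it lies inside.
All remaining points lie in this disk, and no smaller disk contains both endpoints, so this is the minimum enclosing circle.
The points at distance exactly r from the centre are (2, 10), (-1, -10) — 2 points.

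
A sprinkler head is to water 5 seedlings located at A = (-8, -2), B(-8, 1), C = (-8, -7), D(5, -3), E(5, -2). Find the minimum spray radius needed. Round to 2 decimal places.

The minimum enclosing circle is determined by three boundary points: B, C, E.
Their circumcentre is (-27/13, -3) with r² = 8633/169.
The farthest remaining point D is at distance² 8464/169 ≤ 8633/169.
r = √(8633/169) ≈ 7.15.

7.15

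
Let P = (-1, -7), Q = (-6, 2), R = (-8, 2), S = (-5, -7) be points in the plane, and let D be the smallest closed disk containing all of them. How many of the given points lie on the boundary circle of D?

The minimum enclosing circle of a finite set is fixed by two of the points (as a diameter) or three (as a circumcircle).
The farthest pair is P–R with squared distance 130. The circle on this segment as diameter has centre (-4.5, -2.5) and r² = 130/4 = 32.5.
Check Q: distance² to centre = 22.5 ≤ 32.5, so it lies inside.
All remaining points lie in this disk, and no smaller disk contains both endpoints, so this is the minimum enclosing circle.
The points at distance exactly r from the centre are P, R — 2 points.

2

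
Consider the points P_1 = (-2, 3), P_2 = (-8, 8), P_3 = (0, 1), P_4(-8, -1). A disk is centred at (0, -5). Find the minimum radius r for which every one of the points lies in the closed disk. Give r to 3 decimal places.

The required radius is the distance from (0, -5) to the farthest point.
Squared distances: 68, 233, 36, 80.
Maximum is 233, attained at P_2.
r = √233 ≈ 15.264.

15.264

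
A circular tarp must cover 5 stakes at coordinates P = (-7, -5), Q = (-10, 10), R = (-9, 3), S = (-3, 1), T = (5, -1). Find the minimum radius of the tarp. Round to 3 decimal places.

The minimum enclosing circle of a finite set is fixed by two of the points (as a diameter) or three (as a circumcircle).
The minimum enclosing circle is determined by three boundary points: P, Q, T.
Their circumcentre is (-3.1875, 3.5625) with r² = 87.8515625.
The farthest remaining point R is at distance² 34.1015625 ≤ 87.8515625.
r = √(87.8515625) ≈ 9.373.

9.373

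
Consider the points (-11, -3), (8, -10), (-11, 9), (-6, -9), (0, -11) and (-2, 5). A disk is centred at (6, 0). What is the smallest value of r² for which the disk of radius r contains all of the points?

370

The required radius is the distance from (6, 0) to the farthest point.
Squared distances: 298, 104, 370, 225, 157, 89.
Maximum is 370, attained at (-11, 9).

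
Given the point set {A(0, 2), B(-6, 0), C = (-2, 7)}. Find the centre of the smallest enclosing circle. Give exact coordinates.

Side lengths²: AB² = 40, AC² = 29, BC² = 65.
Since BC² = 65 < 40 + 29 = 69, the triangle is acute, so the smallest enclosing circle is the circumcircle.
Circumcentre = (-129/34, 115/34), r² = 9425/578.
Centre = (-129/34, 115/34).

(-129/34, 115/34)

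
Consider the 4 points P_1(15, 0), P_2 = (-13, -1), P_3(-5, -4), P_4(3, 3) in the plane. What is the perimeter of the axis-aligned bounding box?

70

Width = max x − min x = 15 − (-13) = 28.
Height = max y − min y = 3 − (-4) = 7.
Perimeter = 2(28 + 7) = 70.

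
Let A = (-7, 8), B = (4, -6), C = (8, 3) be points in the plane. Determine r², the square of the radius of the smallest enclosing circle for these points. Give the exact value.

Side lengths²: AB² = 317, AC² = 250, BC² = 97.
Since AB² = 317 < 250 + 97 = 347, the triangle is acute, so the smallest enclosing circle is the circumcircle.
Circumcentre = (-51/62, 95/62), r² = 153745/1922.

153745/1922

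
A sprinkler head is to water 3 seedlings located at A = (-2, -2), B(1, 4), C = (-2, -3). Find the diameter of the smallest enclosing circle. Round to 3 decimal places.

Side lengths²: AB² = 45, AC² = 1, BC² = 58.
Since BC² = 58 ≥ 45 + 1 = 46, the angle opposite BC is not acute, so the smallest enclosing circle has BC as diameter.
Centre = midpoint of BC = (-0.5, 0.5), r² = 58/4 = 14.5.
Diameter = 2r = 2√(14.5) ≈ 7.616.

7.616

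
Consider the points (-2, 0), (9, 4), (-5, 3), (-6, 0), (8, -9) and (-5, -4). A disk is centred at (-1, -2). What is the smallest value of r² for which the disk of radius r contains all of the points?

The required radius is the distance from (-1, -2) to the farthest point.
Squared distances: 5, 136, 41, 29, 130, 20.
Maximum is 136, attained at (9, 4).

136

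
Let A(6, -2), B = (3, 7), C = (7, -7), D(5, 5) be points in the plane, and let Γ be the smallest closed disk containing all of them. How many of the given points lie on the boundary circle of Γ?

The minimum enclosing circle of a finite set is fixed by two of the points (as a diameter) or three (as a circumcircle).
The farthest pair is B–C with squared distance 212. The circle on this segment as diameter has centre (5, 0) and r² = 212/4 = 53.
Check A: distance² to centre = 5 ≤ 53, so it lies inside.
All remaining points lie in this disk, and no smaller disk contains both endpoints, so this is the minimum enclosing circle.
The points at distance exactly r from the centre are B, C — 2 points.

2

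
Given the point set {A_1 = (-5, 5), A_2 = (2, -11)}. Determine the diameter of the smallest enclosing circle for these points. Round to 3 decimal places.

The smallest circle enclosing two points has them as diameter endpoints.
Centre = midpoint = (-1.5, -3); r² = |A_1A_2|²/4 = 305/4 = 76.25.
Diameter = 2r = 2√(76.25) ≈ 17.464.

17.464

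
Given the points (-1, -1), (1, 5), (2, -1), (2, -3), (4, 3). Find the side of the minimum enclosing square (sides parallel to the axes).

The bounding box has width 5 and height 8.
An axis-aligned square enclosing the set must have side ≥ max(width, height).
So the minimum side is max(5, 8) = 8.

8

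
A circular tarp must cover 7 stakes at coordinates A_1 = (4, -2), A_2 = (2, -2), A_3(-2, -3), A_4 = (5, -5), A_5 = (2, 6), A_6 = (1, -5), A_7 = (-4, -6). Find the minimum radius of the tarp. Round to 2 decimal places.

By Welzl's lemma the MEC is supported by two points (diametrically opposite) or three points (on a circumcircle).
The minimum enclosing circle is determined by three boundary points: A_4, A_5, A_7.
Their circumcentre is (-1/17, -8/17) with r² = 13325/289.
The farthest remaining point A_6 is at distance² 6253/289 ≤ 13325/289.
r = √(13325/289) ≈ 6.79.

6.79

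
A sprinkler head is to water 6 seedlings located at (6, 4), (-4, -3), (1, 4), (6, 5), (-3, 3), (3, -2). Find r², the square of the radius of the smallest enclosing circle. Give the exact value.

The farthest pair is (-4, -3)–(6, 5) with squared distance 164. The circle on this segment as diameter has centre (1, 1) and r² = 164/4 = 41.
Check (6, 4): distance² to centre = 34 ≤ 41, so it lies inside.
All remaining points lie in this disk, and no smaller disk contains both endpoints, so this is the minimum enclosing circle.

41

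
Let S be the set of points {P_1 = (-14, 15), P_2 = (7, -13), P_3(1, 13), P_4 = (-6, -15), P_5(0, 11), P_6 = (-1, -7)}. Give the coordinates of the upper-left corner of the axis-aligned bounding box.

(-14, 15)

x-range [-14, 7], y-range [-15, 15].
The upper-left corner is (-14, 15).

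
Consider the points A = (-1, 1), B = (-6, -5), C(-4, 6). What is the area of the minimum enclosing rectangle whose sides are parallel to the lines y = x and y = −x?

58.5

In coordinates u = x + y, v = x − y the rectangle is axis-aligned; the map (x,y)→(u,v) scales areas by 2.
u-values: 0, -11, 2; range = 2 − (-11) = 13.
v-values: -2, -1, -10; range = -1 − (-10) = 9.
Area = (13 × 9) / 2 = 58.5.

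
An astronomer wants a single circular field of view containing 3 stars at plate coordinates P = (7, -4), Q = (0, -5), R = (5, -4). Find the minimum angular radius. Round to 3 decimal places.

Side lengths²: PQ² = 50, PR² = 4, QR² = 26.
Since PQ² = 50 ≥ 26 + 4 = 30, the angle opposite PQ is not acute, so the smallest enclosing circle has PQ as diameter.
Centre = midpoint of PQ = (3.5, -4.5), r² = 50/4 = 12.5.
r = √(12.5) ≈ 3.536.

3.536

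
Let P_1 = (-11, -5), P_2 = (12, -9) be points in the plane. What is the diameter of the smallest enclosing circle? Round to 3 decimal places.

23.345

The smallest circle enclosing two points has them as diameter endpoints.
Centre = midpoint = (0.5, -7); r² = |P_1P_2|²/4 = 545/4 = 136.25.
Diameter = 2r = 2√(136.25) ≈ 23.345.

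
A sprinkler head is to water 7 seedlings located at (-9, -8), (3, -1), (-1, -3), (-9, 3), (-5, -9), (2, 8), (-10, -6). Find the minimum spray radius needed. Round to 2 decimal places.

A smallest enclosing disk is always determined by at most three of the input points on its boundary.
The farthest pair is (-9, -8)–(2, 8) with squared distance 377. The circle on this segment as diameter has centre (-3.5, 0) and r² = 377/4 = 94.25.
Check (3, -1): distance² to centre = 43.25 ≤ 94.25, so it lies inside.
All remaining points lie in this disk, and no smaller disk contains both endpoints, so this is the minimum enclosing circle.
r = √(94.25) ≈ 9.71.

9.71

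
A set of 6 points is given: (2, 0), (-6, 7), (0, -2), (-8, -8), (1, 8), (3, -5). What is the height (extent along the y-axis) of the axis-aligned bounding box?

16

max y = 8, min y = -8, so height = 16.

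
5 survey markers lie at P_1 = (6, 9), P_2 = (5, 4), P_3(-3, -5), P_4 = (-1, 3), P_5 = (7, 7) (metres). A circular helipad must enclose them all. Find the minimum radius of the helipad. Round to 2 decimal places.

The minimum enclosing circle of a finite set is fixed by two of the points (as a diameter) or three (as a circumcircle).
The farthest pair is P_1–P_3 with squared distance 277. The circle on this segment as diameter has centre (1.5, 2) and r² = 277/4 = 69.25.
Check P_2: distance² to centre = 16.25 ≤ 69.25, so it lies inside.
All remaining points lie in this disk, and no smaller disk contains both endpoints, so this is the minimum enclosing circle.
r = √(69.25) ≈ 8.32.

8.32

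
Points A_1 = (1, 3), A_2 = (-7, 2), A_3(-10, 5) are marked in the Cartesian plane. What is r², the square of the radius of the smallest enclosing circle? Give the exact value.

Side lengths²: A_1A_2² = 65, A_1A_3² = 125, A_2A_3² = 18.
Since A_1A_3² = 125 ≥ 65 + 18 = 83, the angle opposite A_1A_3 is not acute, so the smallest enclosing circle has A_1A_3 as diameter.
Centre = midpoint of A_1A_3 = (-4.5, 4), r² = 125/4 = 31.25.

31.25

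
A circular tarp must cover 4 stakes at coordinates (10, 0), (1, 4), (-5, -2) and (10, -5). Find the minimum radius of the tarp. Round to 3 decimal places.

By Welzl's lemma the MEC is supported by two points (diametrically opposite) or three points (on a circumcircle).
The minimum enclosing circle is determined by three boundary points: (10, 0), (-5, -2), (10, -5).
Their circumcentre is (2.7, -2.5) with r² = 59.54.
The farthest remaining point (1, 4) is at distance² 45.14 ≤ 59.54.
r = √(59.54) ≈ 7.716.

7.716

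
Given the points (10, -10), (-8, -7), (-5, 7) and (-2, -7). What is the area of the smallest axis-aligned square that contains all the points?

324

The bounding box has width 18 and height 17.
An axis-aligned square enclosing the set must have side ≥ max(width, height).
So the minimum side is max(18, 17) = 18.
Area = 18² = 324.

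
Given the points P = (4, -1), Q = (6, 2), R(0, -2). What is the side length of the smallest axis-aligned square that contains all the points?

6

The bounding box has width 6 and height 4.
An axis-aligned square enclosing the set must have side ≥ max(width, height).
So the minimum side is max(6, 4) = 6.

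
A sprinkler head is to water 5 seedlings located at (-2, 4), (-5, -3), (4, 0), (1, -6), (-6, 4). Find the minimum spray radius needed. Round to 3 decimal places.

6.124

A smallest enclosing disk is always determined by at most three of the input points on its boundary.
The minimum enclosing circle is determined by three boundary points: (4, 0), (1, -6), (-6, 4).
Their circumcentre is (-25/12, -17/24) with r² = 21605/576.
The farthest remaining point (-2, 4) is at distance² 12773/576 ≤ 21605/576.
r = √(21605/576) ≈ 6.124.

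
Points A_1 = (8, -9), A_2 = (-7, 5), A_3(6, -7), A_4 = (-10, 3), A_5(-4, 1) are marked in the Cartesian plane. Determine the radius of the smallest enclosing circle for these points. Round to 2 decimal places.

By Welzl's lemma the MEC is supported by two points (diametrically opposite) or three points (on a circumcircle).
The farthest pair is A_1–A_4 with squared distance 468. The circle on this segment as diameter has centre (-1, -3) and r² = 468/4 = 117.
Check A_2: distance² to centre = 100 ≤ 117, so it lies inside.
All remaining points lie in this disk, and no smaller disk contains both endpoints, so this is the minimum enclosing circle.
r = √117 ≈ 10.82.

10.82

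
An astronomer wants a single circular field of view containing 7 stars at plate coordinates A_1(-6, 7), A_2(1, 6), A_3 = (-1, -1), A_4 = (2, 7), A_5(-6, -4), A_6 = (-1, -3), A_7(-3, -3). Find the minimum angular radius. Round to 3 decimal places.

The minimum enclosing circle of a finite set is fixed by two of the points (as a diameter) or three (as a circumcircle).
The farthest pair is A_4–A_5 with squared distance 185. The circle on this segment as diameter has centre (-2, 1.5) and r² = 185/4 = 46.25.
Check A_1: distance² to centre = 46.25 ≤ 46.25, so it lies inside.
All remaining points lie in this disk, and no smaller disk contains both endpoints, so this is the minimum enclosing circle.
r = √(46.25) ≈ 6.801.

6.801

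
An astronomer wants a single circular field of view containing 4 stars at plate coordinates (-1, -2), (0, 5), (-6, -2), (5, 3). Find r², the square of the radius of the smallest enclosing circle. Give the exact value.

By Welzl's lemma the MEC is supported by two points (diametrically opposite) or three points (on a circumcircle).
The farthest pair is (-6, -2)–(5, 3) with squared distance 146. The circle on this segment as diameter has centre (-0.5, 0.5) and r² = 146/4 = 36.5.
Check (-1, -2): distance² to centre = 6.5 ≤ 36.5, so it lies inside.
All remaining points lie in this disk, and no smaller disk contains both endpoints, so this is the minimum enclosing circle.

36.5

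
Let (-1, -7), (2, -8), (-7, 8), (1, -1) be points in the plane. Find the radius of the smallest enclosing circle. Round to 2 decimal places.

The farthest pair is (2, -8)–(-7, 8) with squared distance 337. The circle on this segment as diameter has centre (-2.5, 0) and r² = 337/4 = 84.25.
Check (-1, -7): distance² to centre = 51.25 ≤ 84.25, so it lies inside.
All remaining points lie in this disk, and no smaller disk contains both endpoints, so this is the minimum enclosing circle.
r = √(84.25) ≈ 9.18.

9.18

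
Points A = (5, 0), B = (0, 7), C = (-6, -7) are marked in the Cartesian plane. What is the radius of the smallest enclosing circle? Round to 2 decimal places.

7.63

Side lengths²: AB² = 74, AC² = 170, BC² = 232.
Since BC² = 232 < 170 + 74 = 244, the triangle is acute, so the smallest enclosing circle is the circumcircle.
Circumcentre = (-2.625, -9/56), r² = 91205/1568.
r = √(91205/1568) ≈ 7.63.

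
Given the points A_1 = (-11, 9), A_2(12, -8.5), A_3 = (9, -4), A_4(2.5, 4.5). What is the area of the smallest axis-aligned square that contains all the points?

The bounding box has width 23 and height 17.5.
An axis-aligned square enclosing the set must have side ≥ max(width, height).
So the minimum side is max(23, 17.5) = 23.
Area = 23² = 529.

529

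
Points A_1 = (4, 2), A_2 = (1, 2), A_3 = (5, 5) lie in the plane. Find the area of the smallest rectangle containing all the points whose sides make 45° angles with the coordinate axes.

10.5

In coordinates u = x + y, v = x − y the rectangle is axis-aligned; the map (x,y)→(u,v) scales areas by 2.
u-values: 6, 3, 10; range = 10 − 3 = 7.
v-values: 2, -1, 0; range = 2 − (-1) = 3.
Area = (7 × 3) / 2 = 10.5.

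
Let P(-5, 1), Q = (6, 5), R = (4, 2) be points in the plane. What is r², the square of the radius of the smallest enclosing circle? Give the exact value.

Side lengths²: PQ² = 137, PR² = 82, QR² = 13.
Since PQ² = 137 ≥ 82 + 13 = 95, the angle opposite PQ is not acute, so the smallest enclosing circle has PQ as diameter.
Centre = midpoint of PQ = (0.5, 3), r² = 137/4 = 34.25.

34.25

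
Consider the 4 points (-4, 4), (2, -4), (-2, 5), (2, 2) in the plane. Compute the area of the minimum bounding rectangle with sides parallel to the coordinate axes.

54

x ranges over [-4, 2], width 6.
y ranges over [-4, 5], height 9.
Area = 6 × 9 = 54.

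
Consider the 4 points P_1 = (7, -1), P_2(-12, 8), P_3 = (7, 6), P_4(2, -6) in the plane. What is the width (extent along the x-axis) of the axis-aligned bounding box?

19

max x = 7, min x = -12, so width = 19.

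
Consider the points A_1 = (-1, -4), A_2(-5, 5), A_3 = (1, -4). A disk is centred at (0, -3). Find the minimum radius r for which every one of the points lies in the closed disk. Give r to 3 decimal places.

The required radius is the distance from (0, -3) to the farthest point.
Squared distances: 2, 89, 2.
Maximum is 89, attained at A_2.
r = √89 ≈ 9.434.

9.434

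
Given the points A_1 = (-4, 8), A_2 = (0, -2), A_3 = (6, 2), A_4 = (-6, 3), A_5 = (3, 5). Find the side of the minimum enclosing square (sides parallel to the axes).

The bounding box has width 12 and height 10.
An axis-aligned square enclosing the set must have side ≥ max(width, height).
So the minimum side is max(12, 10) = 12.

12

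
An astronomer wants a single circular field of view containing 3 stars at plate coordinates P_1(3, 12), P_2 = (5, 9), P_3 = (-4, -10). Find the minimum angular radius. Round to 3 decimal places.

11.543

Side lengths²: P_1P_2² = 13, P_1P_3² = 533, P_2P_3² = 442.
Since P_1P_3² = 533 ≥ 442 + 13 = 455, the angle opposite P_1P_3 is not acute, so the smallest enclosing circle has P_1P_3 as diameter.
Centre = midpoint of P_1P_3 = (-0.5, 1), r² = 533/4 = 133.25.
r = √(133.25) ≈ 11.543.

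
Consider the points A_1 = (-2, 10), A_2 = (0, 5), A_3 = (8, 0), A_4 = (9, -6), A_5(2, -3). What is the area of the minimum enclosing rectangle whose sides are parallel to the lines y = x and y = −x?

In coordinates u = x + y, v = x − y the rectangle is axis-aligned; the map (x,y)→(u,v) scales areas by 2.
u-values: 8, 5, 8, 3, -1; range = 8 − (-1) = 9.
v-values: -12, -5, 8, 15, 5; range = 15 − (-12) = 27.
Area = (9 × 27) / 2 = 121.5.

121.5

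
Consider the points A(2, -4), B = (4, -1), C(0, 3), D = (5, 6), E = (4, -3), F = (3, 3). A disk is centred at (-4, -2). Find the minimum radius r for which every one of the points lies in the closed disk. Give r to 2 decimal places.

12.04

The required radius is the distance from (-4, -2) to the farthest point.
Squared distances: 40, 65, 41, 145, 65, 74.
Maximum is 145, attained at D.
r = √145 ≈ 12.04.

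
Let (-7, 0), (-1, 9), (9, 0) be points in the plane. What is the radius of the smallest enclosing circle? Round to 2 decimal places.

Call the three points A, B, C in the order given.
Side lengths²: AB² = 117, AC² = 256, BC² = 181.
Since AC² = 256 < 181 + 117 = 298, the triangle is acute, so the smallest enclosing circle is the circumcircle.
Circumcentre = (1, 7/6), r² = 2353/36.
r = √(2353/36) ≈ 8.08.

8.08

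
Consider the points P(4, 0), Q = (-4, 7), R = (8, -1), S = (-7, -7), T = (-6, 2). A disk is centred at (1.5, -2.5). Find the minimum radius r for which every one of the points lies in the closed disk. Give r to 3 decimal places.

10.977

The required radius is the distance from (1.5, -2.5) to the farthest point.
Squared distances: 12.5, 120.5, 44.5, 92.5, 76.5.
Maximum is 120.5, attained at Q.
r = √(120.5) ≈ 10.977.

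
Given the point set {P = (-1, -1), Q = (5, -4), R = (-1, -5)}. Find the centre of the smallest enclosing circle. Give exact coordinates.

Side lengths²: PQ² = 45, PR² = 16, QR² = 37.
Since PQ² = 45 < 37 + 16 = 53, the triangle is acute, so the smallest enclosing circle is the circumcircle.
Circumcentre = (1.75, -3), r² = 11.5625.
Centre = (1.75, -3).

(1.75, -3)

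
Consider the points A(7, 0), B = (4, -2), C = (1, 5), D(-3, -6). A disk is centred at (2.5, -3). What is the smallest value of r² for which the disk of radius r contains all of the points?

The required radius is the distance from (2.5, -3) to the farthest point.
Squared distances: 29.25, 3.25, 66.25, 39.25.
Maximum is 66.25, attained at C.

66.25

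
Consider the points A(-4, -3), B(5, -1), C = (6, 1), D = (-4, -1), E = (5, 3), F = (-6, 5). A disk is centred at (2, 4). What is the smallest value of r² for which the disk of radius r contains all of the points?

The required radius is the distance from (2, 4) to the farthest point.
Squared distances: 85, 34, 25, 61, 10, 65.
Maximum is 85, attained at A.

85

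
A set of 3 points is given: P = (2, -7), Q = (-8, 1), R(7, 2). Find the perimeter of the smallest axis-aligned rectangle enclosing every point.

48

Width = max x − min x = 7 − (-8) = 15.
Height = max y − min y = 2 − (-7) = 9.
Perimeter = 2(15 + 9) = 48.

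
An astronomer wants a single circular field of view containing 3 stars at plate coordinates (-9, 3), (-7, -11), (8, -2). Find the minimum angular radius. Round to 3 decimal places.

Call the three points A, B, C in the order given.
Side lengths²: AB² = 200, AC² = 314, BC² = 306.
Since AC² = 314 < 306 + 200 = 506, the triangle is acute, so the smallest enclosing circle is the circumcircle.
Circumcentre = (-59/38, -117/38), r² = 66725/722.
r = √(66725/722) ≈ 9.613.

9.613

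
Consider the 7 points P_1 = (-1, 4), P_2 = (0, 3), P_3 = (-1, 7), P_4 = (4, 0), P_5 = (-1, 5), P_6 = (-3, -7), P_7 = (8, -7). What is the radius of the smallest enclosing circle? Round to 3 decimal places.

The minimum enclosing circle of a finite set is fixed by two of the points (as a diameter) or three (as a circumcircle).
The minimum enclosing circle is determined by three boundary points: P_3, P_6, P_7.
Their circumcentre is (2.5, -9/14) with r² = 6925/98.
The farthest remaining point P_5 is at distance² 4321/98 ≤ 6925/98.
r = √(6925/98) ≈ 8.406.

8.406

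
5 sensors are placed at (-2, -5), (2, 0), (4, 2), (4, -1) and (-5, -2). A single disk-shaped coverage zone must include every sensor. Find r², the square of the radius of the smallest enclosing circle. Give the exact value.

8245/338

By Welzl's lemma the MEC is supported by two points (diametrically opposite) or three points (on a circumcircle).
The minimum enclosing circle is determined by three boundary points: (-2, -5), (4, 2), (-5, -2).
Their circumcentre is (-9/26, -9/26) with r² = 8245/338.
The farthest remaining point (4, -1) is at distance² 6529/338 ≤ 8245/338.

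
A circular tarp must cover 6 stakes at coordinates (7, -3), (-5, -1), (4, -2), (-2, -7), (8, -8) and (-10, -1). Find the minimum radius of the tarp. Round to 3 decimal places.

A smallest enclosing disk is always determined by at most three of the input points on its boundary.
The farthest pair is (8, -8)–(-10, -1) with squared distance 373. The circle on this segment as diameter has centre (-1, -4.5) and r² = 373/4 = 93.25.
Check (7, -3): distance² to centre = 66.25 ≤ 93.25, so it lies inside.
All remaining points lie in this disk, and no smaller disk contains both endpoints, so this is the minimum enclosing circle.
r = √(93.25) ≈ 9.657.

9.657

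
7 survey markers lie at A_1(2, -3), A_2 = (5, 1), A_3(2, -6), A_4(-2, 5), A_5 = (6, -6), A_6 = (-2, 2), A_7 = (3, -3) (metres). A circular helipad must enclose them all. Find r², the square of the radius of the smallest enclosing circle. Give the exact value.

46.25

A smallest enclosing disk is always determined by at most three of the input points on its boundary.
The farthest pair is A_4–A_5 with squared distance 185. The circle on this segment as diameter has centre (2, -0.5) and r² = 185/4 = 46.25.
Check A_1: distance² to centre = 6.25 ≤ 46.25, so it lies inside.
All remaining points lie in this disk, and no smaller disk contains both endpoints, so this is the minimum enclosing circle.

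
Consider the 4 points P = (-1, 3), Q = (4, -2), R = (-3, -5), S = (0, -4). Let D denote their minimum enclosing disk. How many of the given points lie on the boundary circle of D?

The minimum enclosing circle is determined by three boundary points: P, Q, R.
Their circumcentre is (-0.4, -1.4) with r² = 19.72.
The farthest remaining point S is at distance² 6.92 ≤ 19.72.
The points at distance exactly r from the centre are P, Q, R — 3 points.

3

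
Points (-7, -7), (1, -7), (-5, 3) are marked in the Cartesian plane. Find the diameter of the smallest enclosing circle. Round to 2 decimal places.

Call the three points A, B, C in the order given.
Side lengths²: AB² = 64, AC² = 104, BC² = 136.
Since BC² = 136 < 104 + 64 = 168, the triangle is acute, so the smallest enclosing circle is the circumcircle.
Circumcentre = (-3, -2.6), r² = 35.36.
Diameter = 2r = 2√(35.36) ≈ 11.89.

11.89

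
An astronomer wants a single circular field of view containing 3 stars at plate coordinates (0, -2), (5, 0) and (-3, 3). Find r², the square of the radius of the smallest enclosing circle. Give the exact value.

Call the three points A, B, C in the order given.
Side lengths²: AB² = 29, AC² = 34, BC² = 73.
Since BC² = 73 ≥ 34 + 29 = 63, the angle opposite BC is not acute, so the smallest enclosing circle has BC as diameter.
Centre = midpoint of BC = (1, 1.5), r² = 73/4 = 18.25.

18.25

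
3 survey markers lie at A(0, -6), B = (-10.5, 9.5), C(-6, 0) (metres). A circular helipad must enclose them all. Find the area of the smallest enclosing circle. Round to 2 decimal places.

Side lengths²: AB² = 350.5, AC² = 72, BC² = 110.5.
Since AB² = 350.5 ≥ 110.5 + 72 = 182.5, the angle opposite AB is not acute, so the smallest enclosing circle has AB as diameter.
Centre = midpoint of AB = (-5.25, 1.75), r² = 350.5/4 = 87.625.
Area = π·r² = π·87.625 ≈ 275.28.

275.28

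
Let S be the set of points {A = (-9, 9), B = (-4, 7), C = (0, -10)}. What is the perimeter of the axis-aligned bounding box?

Width = max x − min x = 0 − (-9) = 9.
Height = max y − min y = 9 − (-10) = 19.
Perimeter = 2(9 + 19) = 56.

56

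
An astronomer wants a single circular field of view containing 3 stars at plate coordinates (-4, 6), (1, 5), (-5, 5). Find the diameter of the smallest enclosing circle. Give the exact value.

6

Call the three points A, B, C in the order given.
Side lengths²: AB² = 26, AC² = 2, BC² = 36.
Since BC² = 36 ≥ 26 + 2 = 28, the angle opposite BC is not acute, so the smallest enclosing circle has BC as diameter.
Centre = midpoint of BC = (-2, 5), r² = 36/4 = 9.
Diameter = 2r = 2√9 = 6.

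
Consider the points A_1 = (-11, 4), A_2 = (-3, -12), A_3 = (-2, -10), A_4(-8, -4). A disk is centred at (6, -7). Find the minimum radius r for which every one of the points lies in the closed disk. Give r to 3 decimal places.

The required radius is the distance from (6, -7) to the farthest point.
Squared distances: 410, 106, 73, 205.
Maximum is 410, attained at A_1.
r = √410 ≈ 20.248.

20.248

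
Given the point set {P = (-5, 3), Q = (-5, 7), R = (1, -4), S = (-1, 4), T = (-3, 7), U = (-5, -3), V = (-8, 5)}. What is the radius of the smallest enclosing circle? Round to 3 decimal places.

6.389

The minimum enclosing circle of a finite set is fixed by two of the points (as a diameter) or three (as a circumcircle).
The minimum enclosing circle is determined by three boundary points: Q, R, V.
Their circumcentre is (-3.1, 0.9) with r² = 40.82.
The farthest remaining point T is at distance² 37.22 ≤ 40.82.
r = √(40.82) ≈ 6.389.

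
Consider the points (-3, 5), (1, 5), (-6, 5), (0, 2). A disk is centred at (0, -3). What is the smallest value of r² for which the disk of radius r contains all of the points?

100

The required radius is the distance from (0, -3) to the farthest point.
Squared distances: 73, 65, 100, 25.
Maximum is 100, attained at (-6, 5).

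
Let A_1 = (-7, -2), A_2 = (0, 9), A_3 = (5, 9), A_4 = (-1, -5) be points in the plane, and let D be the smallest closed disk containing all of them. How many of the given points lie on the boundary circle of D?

3

A smallest enclosing disk is always determined by at most three of the input points on its boundary.
The minimum enclosing circle is determined by three boundary points: A_1, A_3, A_4.
Their circumcentre is (-23/34, 107/34) with r² = 38425/578.
The farthest remaining point A_2 is at distance² 20065/578 ≤ 38425/578.
The points at distance exactly r from the centre are A_1, A_3, A_4 — 3 points.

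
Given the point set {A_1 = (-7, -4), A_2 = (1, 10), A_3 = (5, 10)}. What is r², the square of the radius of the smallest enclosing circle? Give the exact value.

Side lengths²: A_1A_2² = 260, A_1A_3² = 340, A_2A_3² = 16.
Since A_1A_3² = 340 ≥ 260 + 16 = 276, the angle opposite A_1A_3 is not acute, so the smallest enclosing circle has A_1A_3 as diameter.
Centre = midpoint of A_1A_3 = (-1, 3), r² = 340/4 = 85.

85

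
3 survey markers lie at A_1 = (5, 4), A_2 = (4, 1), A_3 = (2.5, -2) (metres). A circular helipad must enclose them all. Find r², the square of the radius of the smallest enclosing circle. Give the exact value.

10.5625

Side lengths²: A_1A_2² = 10, A_1A_3² = 42.25, A_2A_3² = 11.25.
Since A_1A_3² = 42.25 ≥ 11.25 + 10 = 21.25, the angle opposite A_1A_3 is not acute, so the smallest enclosing circle has A_1A_3 as diameter.
Centre = midpoint of A_1A_3 = (3.75, 1), r² = 42.25/4 = 10.5625.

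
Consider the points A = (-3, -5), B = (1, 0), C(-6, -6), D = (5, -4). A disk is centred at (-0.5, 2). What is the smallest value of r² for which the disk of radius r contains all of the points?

The required radius is the distance from (-0.5, 2) to the farthest point.
Squared distances: 55.25, 6.25, 94.25, 66.25.
Maximum is 94.25, attained at C.

94.25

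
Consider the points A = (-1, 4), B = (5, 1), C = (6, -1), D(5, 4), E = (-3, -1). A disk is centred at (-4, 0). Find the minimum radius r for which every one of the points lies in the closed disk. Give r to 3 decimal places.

10.050

The required radius is the distance from (-4, 0) to the farthest point.
Squared distances: 25, 82, 101, 97, 2.
Maximum is 101, attained at C.
r = √101 ≈ 10.050.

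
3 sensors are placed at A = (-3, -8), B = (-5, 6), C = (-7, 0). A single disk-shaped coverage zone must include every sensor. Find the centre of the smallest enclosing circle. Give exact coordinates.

Side lengths²: AB² = 200, AC² = 80, BC² = 40.
Since AB² = 200 ≥ 80 + 40 = 120, the angle opposite AB is not acute, so the smallest enclosing circle has AB as diameter.
Centre = midpoint of AB = (-4, -1), r² = 200/4 = 50.
Centre = (-4, -1).

(-4, -1)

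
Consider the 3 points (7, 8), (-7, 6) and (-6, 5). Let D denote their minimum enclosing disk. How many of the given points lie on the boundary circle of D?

Call the three points A, B, C in the order given.
Side lengths²: AB² = 200, AC² = 178, BC² = 2.
Since AB² = 200 ≥ 178 + 2 = 180, the angle opposite AB is not acute, so the smallest enclosing circle has AB as diameter.
Centre = midpoint of AB = (0, 7), r² = 200/4 = 50.
The points at distance exactly r from the centre are (7, 8), (-7, 6) — 2 points.

2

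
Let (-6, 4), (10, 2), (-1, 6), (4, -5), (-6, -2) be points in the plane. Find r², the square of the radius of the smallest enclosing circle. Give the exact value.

69.0625

A smallest enclosing disk is always determined by at most three of the input points on its boundary.
The minimum enclosing circle is determined by three boundary points: (-6, 4), (10, 2), (-6, -2).
Their circumcentre is (1.75, 1) with r² = 69.0625.
The farthest remaining point (4, -5) is at distance² 41.0625 ≤ 69.0625.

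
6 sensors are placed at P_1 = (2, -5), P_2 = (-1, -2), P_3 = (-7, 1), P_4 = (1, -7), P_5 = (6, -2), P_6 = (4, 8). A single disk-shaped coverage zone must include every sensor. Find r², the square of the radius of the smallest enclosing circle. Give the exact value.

1105/18

A smallest enclosing disk is always determined by at most three of the input points on its boundary.
The minimum enclosing circle is determined by three boundary points: P_3, P_4, P_6.
Their circumcentre is (5/6, 5/6) with r² = 1105/18.
The farthest remaining point P_1 is at distance² 637/18 ≤ 1105/18.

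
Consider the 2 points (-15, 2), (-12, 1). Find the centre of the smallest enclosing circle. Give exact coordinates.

(-13.5, 1.5)

The smallest circle enclosing two points has them as diameter endpoints.
Centre = midpoint = (-13.5, 1.5); r² = |(-15, 2)−(-12, 1)|²/4 = 10/4 = 2.5.
Centre = (-13.5, 1.5).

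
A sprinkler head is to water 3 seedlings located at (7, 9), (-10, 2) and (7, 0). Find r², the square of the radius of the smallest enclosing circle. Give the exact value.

Call the three points A, B, C in the order given.
Side lengths²: AB² = 338, AC² = 81, BC² = 293.
Since AB² = 338 < 293 + 81 = 374, the triangle is acute, so the smallest enclosing circle is the circumcircle.
Circumcentre = (-37/34, 4.5), r² = 49517/578.

49517/578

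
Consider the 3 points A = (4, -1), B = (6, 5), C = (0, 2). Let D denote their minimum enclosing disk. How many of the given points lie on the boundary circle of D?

3

Side lengths²: AB² = 40, AC² = 25, BC² = 45.
Since BC² = 45 < 40 + 25 = 65, the triangle is acute, so the smallest enclosing circle is the circumcircle.
Circumcentre = (3.5, 2.5), r² = 12.5.
The points at distance exactly r from the centre are A, B, C — 3 points.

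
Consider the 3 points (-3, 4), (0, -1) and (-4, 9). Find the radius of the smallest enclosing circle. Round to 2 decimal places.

Call the three points A, B, C in the order given.
Side lengths²: AB² = 34, AC² = 26, BC² = 116.
Since BC² = 116 ≥ 34 + 26 = 60, the angle opposite BC is not acute, so the smallest enclosing circle has BC as diameter.
Centre = midpoint of BC = (-2, 4), r² = 116/4 = 29.
r = √29 ≈ 5.39.

5.39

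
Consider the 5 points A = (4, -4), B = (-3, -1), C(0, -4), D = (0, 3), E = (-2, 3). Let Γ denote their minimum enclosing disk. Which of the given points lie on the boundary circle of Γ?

A, E

The minimum enclosing circle of a finite set is fixed by two of the points (as a diameter) or three (as a circumcircle).
The farthest pair is A–E with squared distance 85. The circle on this segment as diameter has centre (1, -0.5) and r² = 85/4 = 21.25.
Check B: distance² to centre = 16.25 ≤ 21.25, so it lies inside.
All remaining points lie in this disk, and no smaller disk contains both endpoints, so this is the minimum enclosing circle.
The points at distance exactly r from the centre are A, E — 2 points.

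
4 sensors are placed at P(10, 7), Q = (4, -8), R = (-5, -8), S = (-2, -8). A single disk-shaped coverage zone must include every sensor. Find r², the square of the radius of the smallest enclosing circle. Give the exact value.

112.5

The farthest pair is P–R with squared distance 450. The circle on this segment as diameter has centre (2.5, -0.5) and r² = 450/4 = 112.5.
Check Q: distance² to centre = 58.5 ≤ 112.5, so it lies inside.
All remaining points lie in this disk, and no smaller disk contains both endpoints, so this is the minimum enclosing circle.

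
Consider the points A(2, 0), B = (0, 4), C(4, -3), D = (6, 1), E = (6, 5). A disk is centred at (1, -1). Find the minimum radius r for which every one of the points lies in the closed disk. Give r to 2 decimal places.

The required radius is the distance from (1, -1) to the farthest point.
Squared distances: 2, 26, 13, 29, 61.
Maximum is 61, attained at E.
r = √61 ≈ 7.81.

7.81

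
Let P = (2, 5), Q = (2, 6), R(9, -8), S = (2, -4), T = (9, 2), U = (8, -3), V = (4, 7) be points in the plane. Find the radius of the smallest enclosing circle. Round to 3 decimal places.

7.906

A smallest enclosing disk is always determined by at most three of the input points on its boundary.
The farthest pair is R–V with squared distance 250. The circle on this segment as diameter has centre (6.5, -0.5) and r² = 250/4 = 62.5.
Check P: distance² to centre = 50.5 ≤ 62.5, so it lies inside.
All remaining points lie in this disk, and no smaller disk contains both endpoints, so this is the minimum enclosing circle.
r = √(62.5) ≈ 7.906.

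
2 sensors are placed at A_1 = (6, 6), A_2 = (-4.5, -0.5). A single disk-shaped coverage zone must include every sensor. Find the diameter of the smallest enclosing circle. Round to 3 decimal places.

The smallest circle enclosing two points has them as diameter endpoints.
Centre = midpoint = (0.75, 2.75); r² = |A_1A_2|²/4 = 152.5/4 = 38.125.
Diameter = 2r = 2√(38.125) ≈ 12.349.

12.349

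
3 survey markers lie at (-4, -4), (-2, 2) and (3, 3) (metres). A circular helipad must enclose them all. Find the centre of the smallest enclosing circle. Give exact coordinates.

(-0.5, -0.5)

Call the three points A, B, C in the order given.
Side lengths²: AB² = 40, AC² = 98, BC² = 26.
Since AC² = 98 ≥ 40 + 26 = 66, the angle opposite AC is not acute, so the smallest enclosing circle has AC as diameter.
Centre = midpoint of AC = (-0.5, -0.5), r² = 98/4 = 24.5.
Centre = (-0.5, -0.5).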